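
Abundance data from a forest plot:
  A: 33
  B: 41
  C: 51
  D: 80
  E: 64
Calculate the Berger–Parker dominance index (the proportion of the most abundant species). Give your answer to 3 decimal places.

Total N = 33+41+51+80+64 = 269, so the proportions are 0.12268, 0.15242, 0.18959, 0.2974, 0.23792 (working shown to 5 dp, full precision carried).
The largest proportion is 0.2974, i.e. d = 0.297 to 3 decimal places.

0.297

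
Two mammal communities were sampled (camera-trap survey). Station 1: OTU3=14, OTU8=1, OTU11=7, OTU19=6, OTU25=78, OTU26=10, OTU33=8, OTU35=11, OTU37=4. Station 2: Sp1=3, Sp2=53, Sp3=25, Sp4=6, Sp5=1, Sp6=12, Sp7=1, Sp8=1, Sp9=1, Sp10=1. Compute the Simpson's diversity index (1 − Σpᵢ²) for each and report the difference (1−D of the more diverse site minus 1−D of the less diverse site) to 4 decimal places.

Station 1: N=139, proportions 0.100719, 0.007194, 0.05036, 0.043165, 0.561151, 0.071942, 0.057554, 0.079137, 0.028777, giving 1−D = 0.654935 (working shown to 6 dp, full precision carried).
Station 2: N=104, proportions 0.028846, 0.509615, 0.240385, 0.057692, 0.009615, 0.115385, 0.009615, 0.009615, 0.009615, 0.009615, giving 1−D = 0.664571.
Difference = |0.654935 − 0.664571| = 0.009636, i.e. 0.0096 to 4 decimal places.

0.0096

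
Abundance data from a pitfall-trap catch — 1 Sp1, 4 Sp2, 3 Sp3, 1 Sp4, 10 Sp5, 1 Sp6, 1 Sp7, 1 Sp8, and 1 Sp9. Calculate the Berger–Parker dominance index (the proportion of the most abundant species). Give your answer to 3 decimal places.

Total N = 1+4+3+1+10+1+1+1+1 = 23, so the proportions are 0.04348, 0.17391, 0.13043, 0.04348, 0.43478, 0.04348, 0.04348, 0.04348, 0.04348 (working shown to 5 dp, full precision carried).
The largest proportion is 0.43478, i.e. d = 0.435 to 3 decimal places.

0.435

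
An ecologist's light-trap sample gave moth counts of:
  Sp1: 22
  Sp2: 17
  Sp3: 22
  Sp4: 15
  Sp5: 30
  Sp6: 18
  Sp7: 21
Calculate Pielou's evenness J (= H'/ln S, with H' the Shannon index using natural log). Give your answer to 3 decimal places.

0.988

Total N = 22+17+22+15+30+18+21 = 145, so the proportions are 0.15172, 0.11724, 0.15172, 0.10345, 0.2069, 0.12414, 0.14483 (working shown to 5 dp, full precision carried).
H' = −Σ pᵢ ln pᵢ = −((-0.28610) + (-0.25131) + (-0.28610) + (-0.23469) + (-0.32597) + (-0.25900) + (-0.27984)) = 1.92302.
With S = 7 species, ln S = 1.94591, so J = 1.92302/1.94591 = 0.98824, i.e. 0.988 to 3 decimal places.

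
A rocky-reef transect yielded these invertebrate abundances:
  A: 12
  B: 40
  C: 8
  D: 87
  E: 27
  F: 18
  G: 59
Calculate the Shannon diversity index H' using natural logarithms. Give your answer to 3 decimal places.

Total N = 12+40+8+87+27+18+59 = 251, so the proportions are 0.04781, 0.15936, 0.03187, 0.34661, 0.10757, 0.07171, 0.23506 (working shown to 5 dp, full precision carried).
Each pᵢ ln pᵢ term: 0.04781×(-3.04055)=-0.14536, 0.15936×(-1.83657)=-0.29268, 0.03187×(-3.44601)=-0.10983, 0.34661×(-1.05954)=-0.36725, 0.10757×(-2.22962)=-0.23984, 0.07171×(-2.63508)=-0.18897, 0.23506×(-1.44792)=-0.34035.
Sum = -1.68429, so H' = 1.684.

1.684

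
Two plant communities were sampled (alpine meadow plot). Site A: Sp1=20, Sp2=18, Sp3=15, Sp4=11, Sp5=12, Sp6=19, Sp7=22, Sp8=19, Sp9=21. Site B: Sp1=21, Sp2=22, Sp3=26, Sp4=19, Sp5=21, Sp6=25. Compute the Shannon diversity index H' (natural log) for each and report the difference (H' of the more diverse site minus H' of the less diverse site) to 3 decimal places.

0.388

Site A: N=157, proportions 0.12739, 0.11465, 0.09554, 0.07006, 0.07643, 0.12102, 0.14013, 0.12102, 0.13376, giving H' = 2.17354 (working shown to 5 dp, full precision carried).
Site B: N=134, proportions 0.15672, 0.16418, 0.19403, 0.14179, 0.15672, 0.18657, giving H' = 1.78590.
Difference = |2.17354 − 1.78590| = 0.38764, i.e. 0.388 to 3 decimal places.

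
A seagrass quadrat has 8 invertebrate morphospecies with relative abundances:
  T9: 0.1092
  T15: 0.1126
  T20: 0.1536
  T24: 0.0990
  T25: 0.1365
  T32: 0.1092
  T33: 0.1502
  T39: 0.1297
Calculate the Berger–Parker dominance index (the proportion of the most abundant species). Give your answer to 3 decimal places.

The largest proportion is 0.1536, i.e. d = 0.154 to 3 decimal places.

0.154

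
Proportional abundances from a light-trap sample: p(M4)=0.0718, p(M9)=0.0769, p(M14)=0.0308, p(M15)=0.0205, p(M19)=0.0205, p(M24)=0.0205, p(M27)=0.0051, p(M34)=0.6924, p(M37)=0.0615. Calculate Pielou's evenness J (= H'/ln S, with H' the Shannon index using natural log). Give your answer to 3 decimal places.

H' = −Σ pᵢ ln pᵢ = −((-0.18911) + (-0.19727) + (-0.10719) + (-0.07969) + (-0.07969) + (-0.07969) + (-0.02692) + (-0.25452) + (-0.17151)) = 1.18559 (working shown to 5 dp, full precision carried).
With S = 9 species, ln S = 2.19722, so J = 1.18559/2.19722 = 0.53958, i.e. 0.540 to 3 decimal places.

0.540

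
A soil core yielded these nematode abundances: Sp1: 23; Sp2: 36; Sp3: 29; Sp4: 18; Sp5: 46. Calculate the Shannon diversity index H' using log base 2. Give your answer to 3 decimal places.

2.247

Total N = 23+36+29+18+46 = 152, so the proportions are 0.15132, 0.23684, 0.19079, 0.11842, 0.30263 (working shown to 5 dp, full precision carried).
Each pᵢ log₂ pᵢ term: 0.15132×(-2.72437)=-0.41224, 0.23684×(-2.07800)=-0.49216, 0.19079×(-2.38995)=-0.45598, 0.11842×(-3.07800)=-0.36450, 0.30263×(-1.72437)=-0.52185.
Sum = -2.24672, so H' = 2.247.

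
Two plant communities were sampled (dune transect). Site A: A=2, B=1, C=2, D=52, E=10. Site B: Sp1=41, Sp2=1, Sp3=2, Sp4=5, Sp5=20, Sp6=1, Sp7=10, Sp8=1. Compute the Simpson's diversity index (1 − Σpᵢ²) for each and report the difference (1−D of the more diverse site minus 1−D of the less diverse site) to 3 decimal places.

Site A: N=67, proportions 0.029851, 0.014925, 0.029851, 0.776119, 0.149254, giving 1−D = 0.373357 (working shown to 6 dp, full precision carried).
Site B: N=81, proportions 0.506173, 0.012346, 0.024691, 0.061728, 0.246914, 0.012346, 0.123457, 0.012346, giving 1−D = 0.662704.
Difference = |0.373357 − 0.662704| = 0.289347, i.e. 0.289 to 3 decimal places.

0.289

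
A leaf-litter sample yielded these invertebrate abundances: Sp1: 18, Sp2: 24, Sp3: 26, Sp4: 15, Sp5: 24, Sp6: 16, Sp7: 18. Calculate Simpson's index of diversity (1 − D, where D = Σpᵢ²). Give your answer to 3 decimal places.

0.851

Total N = 18+24+26+15+24+16+18 = 141, so the proportions are 0.12766, 0.17021, 0.1844, 0.10638, 0.17021, 0.11348, 0.12766 (working shown to 5 dp, full precision carried).
D = 0.12766² + 0.17021² + 0.1844² + 0.10638² + 0.17021² + 0.11348² + 0.12766² = 0.01630 + 0.02897 + 0.03400 + 0.01132 + 0.02897 + 0.01288 + 0.01630 = 0.14873.
So 1 − D = 0.85127, i.e. 0.851 to 3 decimal places.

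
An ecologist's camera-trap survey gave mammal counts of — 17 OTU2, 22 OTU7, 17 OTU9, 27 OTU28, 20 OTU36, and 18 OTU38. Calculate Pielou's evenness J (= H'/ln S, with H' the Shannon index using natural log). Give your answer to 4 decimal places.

Total N = 17+22+17+27+20+18 = 121, so the proportions are 0.140496, 0.181818, 0.140496, 0.22314, 0.165289, 0.14876 (working shown to 6 dp, full precision carried).
H' = −Σ pᵢ ln pᵢ = −((-0.275734) + (-0.309954) + (-0.275734) + (-0.334700) + (-0.297530) + (-0.283451)) = 1.777104.
With S = 6 species, ln S = 1.791759, so J = 1.777104/1.791759 = 0.991820, i.e. 0.9918 to 4 decimal places.

0.9918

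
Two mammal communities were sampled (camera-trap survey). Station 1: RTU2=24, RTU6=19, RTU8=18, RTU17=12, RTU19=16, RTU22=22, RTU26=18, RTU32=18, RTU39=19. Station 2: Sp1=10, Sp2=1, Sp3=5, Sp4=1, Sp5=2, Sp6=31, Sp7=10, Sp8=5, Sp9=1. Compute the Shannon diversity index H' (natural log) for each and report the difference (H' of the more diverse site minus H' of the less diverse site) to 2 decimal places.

0.57

Station 1: N=166, proportions 0.1446, 0.1145, 0.1084, 0.0723, 0.0964, 0.1325, 0.1084, 0.1084, 0.1145, giving H' = 2.1817 (working shown to 4 dp, full precision carried).
Station 2: N=66, proportions 0.1515, 0.0152, 0.0758, 0.0152, 0.0303, 0.4697, 0.1515, 0.0758, 0.0152, giving H' = 1.6141.
Difference = |2.1817 − 1.6141| = 0.5676, i.e. 0.57 to 2 decimal places.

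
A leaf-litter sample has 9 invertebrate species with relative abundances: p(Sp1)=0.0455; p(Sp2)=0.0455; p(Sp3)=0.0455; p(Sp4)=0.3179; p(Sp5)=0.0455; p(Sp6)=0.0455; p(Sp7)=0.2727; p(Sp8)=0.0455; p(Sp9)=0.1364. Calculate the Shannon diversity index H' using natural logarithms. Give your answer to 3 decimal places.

1.834

Each pᵢ ln pᵢ term (working shown to 5 dp, full precision carried): 0.0455×(-3.09004)=-0.14060, 0.0455×(-3.09004)=-0.14060, 0.0455×(-3.09004)=-0.14060, 0.3179×(-1.14602)=-0.36432, 0.0455×(-3.09004)=-0.14060, 0.0455×(-3.09004)=-0.14060, 0.2727×(-1.29938)=-0.35434, 0.0455×(-3.09004)=-0.14060, 0.1364×(-1.99216)=-0.27173.
Sum = -1.83397, so H' = 1.834.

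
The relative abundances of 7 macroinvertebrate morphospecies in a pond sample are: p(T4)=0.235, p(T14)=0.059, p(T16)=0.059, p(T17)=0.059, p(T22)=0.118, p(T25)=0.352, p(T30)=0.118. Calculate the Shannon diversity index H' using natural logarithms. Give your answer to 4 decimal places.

1.7131

Each pᵢ ln pᵢ term (working shown to 6 dp, full precision carried): 0.235×(-1.448170)=-0.340320, 0.059×(-2.830218)=-0.166983, 0.059×(-2.830218)=-0.166983, 0.059×(-2.830218)=-0.166983, 0.118×(-2.137071)=-0.252174, 0.352×(-1.044124)=-0.367532, 0.118×(-2.137071)=-0.252174.
Sum = -1.713149, so H' = 1.7131.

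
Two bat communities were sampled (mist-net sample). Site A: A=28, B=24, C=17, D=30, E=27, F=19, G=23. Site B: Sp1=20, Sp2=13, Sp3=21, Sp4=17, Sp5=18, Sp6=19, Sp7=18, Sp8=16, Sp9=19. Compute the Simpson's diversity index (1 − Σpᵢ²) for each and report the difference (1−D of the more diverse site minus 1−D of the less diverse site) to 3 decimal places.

0.035

Site A: N=168, proportions 0.166667, 0.142857, 0.10119, 0.178571, 0.160714, 0.113095, 0.136905, giving 1−D = 0.852324 (working shown to 6 dp, full precision carried).
Site B: N=161, proportions 0.124224, 0.080745, 0.130435, 0.10559, 0.111801, 0.118012, 0.111801, 0.099379, 0.118012, giving 1−D = 0.887157.
Difference = |0.852324 − 0.887157| = 0.034833, i.e. 0.035 to 3 decimal places.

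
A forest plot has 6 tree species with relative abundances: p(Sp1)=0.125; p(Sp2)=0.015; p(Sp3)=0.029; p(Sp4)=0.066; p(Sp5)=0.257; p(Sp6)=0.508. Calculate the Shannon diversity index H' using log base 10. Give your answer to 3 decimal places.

0.564

Each pᵢ log₁₀ pᵢ term (working shown to 5 dp, full precision carried): 0.125×(-0.90309)=-0.11289, 0.015×(-1.82391)=-0.02736, 0.029×(-1.53760)=-0.04459, 0.066×(-1.18046)=-0.07791, 0.257×(-0.59007)=-0.15165, 0.508×(-0.29414)=-0.14942.
Sum = -0.56381, so H' = 0.564.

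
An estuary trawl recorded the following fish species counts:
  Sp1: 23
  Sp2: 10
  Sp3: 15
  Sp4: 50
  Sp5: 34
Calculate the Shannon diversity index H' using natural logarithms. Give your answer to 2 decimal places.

1.46

Total N = 23+10+15+50+34 = 132, so the proportions are 0.1742, 0.0758, 0.1136, 0.3788, 0.2576 (working shown to 4 dp, full precision carried).
Each pᵢ ln pᵢ term: 0.1742×(-1.7473)=-0.3045, 0.0758×(-2.5802)=-0.1955, 0.1136×(-2.1748)=-0.2471, 0.3788×(-0.9708)=-0.3677, 0.2576×(-1.3564)=-0.3494.
Sum = -1.4642, so H' = 1.46.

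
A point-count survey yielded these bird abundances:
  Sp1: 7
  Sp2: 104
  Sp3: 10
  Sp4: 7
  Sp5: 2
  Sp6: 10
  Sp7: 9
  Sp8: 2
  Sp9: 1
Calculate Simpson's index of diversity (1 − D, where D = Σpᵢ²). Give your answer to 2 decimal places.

Total N = 7+104+10+7+2+10+9+2+1 = 152, so the proportions are 0.0461, 0.6842, 0.0658, 0.0461, 0.0132, 0.0658, 0.0592, 0.0132, 0.0066 (working shown to 4 dp, full precision carried).
D = 0.0461² + 0.6842² + 0.0658² + 0.0461² + 0.0132² + 0.0658² + 0.0592² + 0.0132² + 0.0066² = 0.0021 + 0.4681 + 0.0043 + 0.0021 + 0.0002 + 0.0043 + 0.0035 + 0.0002 + 0.0000 = 0.4849.
So 1 − D = 0.5151, i.e. 0.52 to 2 decimal places.

0.52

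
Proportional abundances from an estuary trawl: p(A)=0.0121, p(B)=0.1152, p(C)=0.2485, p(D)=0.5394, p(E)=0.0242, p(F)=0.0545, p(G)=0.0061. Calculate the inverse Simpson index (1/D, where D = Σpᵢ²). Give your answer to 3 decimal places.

2.705

D = 0.0121² + 0.1152² + 0.2485² + 0.5394² + 0.0242² + 0.0545² + 0.0061² = 0.000146 + 0.013271 + 0.061752 + 0.290952 + 0.000586 + 0.002970 + 0.000037 = 0.369715 (working shown to 6 dp, full precision carried).
So 1/D = 2.70478, i.e. 2.705 to 3 decimal places.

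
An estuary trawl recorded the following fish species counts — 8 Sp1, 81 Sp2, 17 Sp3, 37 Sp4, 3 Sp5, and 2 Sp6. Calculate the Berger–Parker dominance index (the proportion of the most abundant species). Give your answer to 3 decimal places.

0.547

Total N = 8+81+17+37+3+2 = 148, so the proportions are 0.05405, 0.5473, 0.11486, 0.25, 0.02027, 0.01351 (working shown to 5 dp, full precision carried).
The largest proportion is 0.5473, i.e. d = 0.547 to 3 decimal places.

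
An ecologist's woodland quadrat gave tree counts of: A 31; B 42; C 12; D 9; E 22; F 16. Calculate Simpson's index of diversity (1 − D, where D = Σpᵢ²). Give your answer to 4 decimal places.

0.7882

Total N = 31+42+12+9+22+16 = 132, so the proportions are 0.234848, 0.318182, 0.090909, 0.068182, 0.166667, 0.121212 (working shown to 6 dp, full precision carried).
D = 0.234848² + 0.318182² + 0.090909² + 0.068182² + 0.166667² + 0.121212² = 0.055154 + 0.101240 + 0.008264 + 0.004649 + 0.027778 + 0.014692 = 0.211777.
So 1 − D = 0.788223, i.e. 0.7882 to 4 decimal places.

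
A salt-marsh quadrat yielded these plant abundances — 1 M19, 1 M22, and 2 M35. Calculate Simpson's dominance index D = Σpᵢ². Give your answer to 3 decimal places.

Total N = 1+1+2 = 4, so the proportions are 0.25, 0.25, 0.5 (working shown to 5 dp, full precision carried).
D = 0.25² + 0.25² + 0.5² = 0.06250 + 0.06250 + 0.25000 = 0.37500.
To 3 decimal places, D = 0.375.

0.375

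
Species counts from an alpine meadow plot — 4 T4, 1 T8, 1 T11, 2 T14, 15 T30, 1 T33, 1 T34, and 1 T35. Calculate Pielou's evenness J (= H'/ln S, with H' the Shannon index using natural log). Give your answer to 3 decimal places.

0.687

Total N = 4+1+1+2+15+1+1+1 = 26, so the proportions are 0.15385, 0.03846, 0.03846, 0.07692, 0.57692, 0.03846, 0.03846, 0.03846 (working shown to 5 dp, full precision carried).
H' = −Σ pᵢ ln pᵢ = −((-0.28797) + (-0.12531) + (-0.12531) + (-0.19730) + (-0.31733) + (-0.12531) + (-0.12531) + (-0.12531)) = 1.42916.
With S = 8 species, ln S = 2.07944, so J = 1.42916/2.07944 = 0.68728, i.e. 0.687 to 3 decimal places.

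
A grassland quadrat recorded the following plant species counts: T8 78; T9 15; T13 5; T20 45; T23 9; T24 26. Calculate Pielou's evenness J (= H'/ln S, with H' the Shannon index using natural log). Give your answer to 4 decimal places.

0.8092

Total N = 78+15+5+45+9+26 = 178, so the proportions are 0.438202, 0.08427, 0.02809, 0.252809, 0.050562, 0.146067 (working shown to 6 dp, full precision carried).
H' = −Σ pᵢ ln pᵢ = −((-0.361550) + (-0.208461) + (-0.100347) + (-0.347643) + (-0.150905) + (-0.280988)) = 1.449893.
With S = 6 species, ln S = 1.791759, so J = 1.449893/1.791759 = 0.809201, i.e. 0.8092 to 4 decimal places.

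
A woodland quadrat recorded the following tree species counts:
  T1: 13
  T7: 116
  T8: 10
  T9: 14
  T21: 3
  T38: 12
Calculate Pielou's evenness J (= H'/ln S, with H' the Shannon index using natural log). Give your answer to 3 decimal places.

Total N = 13+116+10+14+3+12 = 168, so the proportions are 0.07738, 0.69048, 0.05952, 0.08333, 0.01786, 0.07143 (working shown to 5 dp, full precision carried).
H' = −Σ pᵢ ln pᵢ = −((-0.19802) + (-0.25573) + (-0.16794) + (-0.20708) + (-0.07188) + (-0.18850)) = 1.08915.
With S = 6 species, ln S = 1.79176, so J = 1.08915/1.79176 = 0.60787, i.e. 0.608 to 3 decimal places.

0.608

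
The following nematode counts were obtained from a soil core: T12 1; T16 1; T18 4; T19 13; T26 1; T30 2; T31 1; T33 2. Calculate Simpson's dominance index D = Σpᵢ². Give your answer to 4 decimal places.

Total N = 1+1+4+13+1+2+1+2 = 25, so the proportions are 0.04, 0.04, 0.16, 0.52, 0.04, 0.08, 0.04, 0.08 (working shown to 6 dp, full precision carried).
D = 0.04² + 0.04² + 0.16² + 0.52² + 0.04² + 0.08² + 0.04² + 0.08² = 0.001600 + 0.001600 + 0.025600 + 0.270400 + 0.001600 + 0.006400 + 0.001600 + 0.006400 = 0.315200.
To 4 decimal places, D = 0.3152.

0.3152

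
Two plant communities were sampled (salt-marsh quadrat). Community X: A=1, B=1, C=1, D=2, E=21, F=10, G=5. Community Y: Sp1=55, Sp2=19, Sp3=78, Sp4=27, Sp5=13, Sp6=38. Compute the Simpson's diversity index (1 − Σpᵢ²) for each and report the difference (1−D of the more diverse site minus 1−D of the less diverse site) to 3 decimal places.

Community X: N=41, proportions 0.02439, 0.02439, 0.02439, 0.04878, 0.5122, 0.2439, 0.12195, giving 1−D = 0.65913 (working shown to 5 dp, full precision carried).
Community Y: N=230, proportions 0.23913, 0.08261, 0.33913, 0.11739, 0.05652, 0.16522, giving 1−D = 0.77671.
Difference = |0.65913 − 0.77671| = 0.11758, i.e. 0.118 to 3 decimal places.

0.118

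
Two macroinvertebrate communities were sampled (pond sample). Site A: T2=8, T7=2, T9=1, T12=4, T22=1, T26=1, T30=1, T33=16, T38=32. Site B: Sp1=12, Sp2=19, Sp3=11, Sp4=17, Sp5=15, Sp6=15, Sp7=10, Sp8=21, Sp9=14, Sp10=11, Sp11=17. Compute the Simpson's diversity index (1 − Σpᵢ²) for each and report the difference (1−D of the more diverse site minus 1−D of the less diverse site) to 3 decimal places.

Site A: N=66, proportions 0.12121, 0.0303, 0.01515, 0.06061, 0.01515, 0.01515, 0.01515, 0.24242, 0.48485, giving 1−D = 0.68595 (working shown to 5 dp, full precision carried).
Site B: N=162, proportions 0.07407, 0.11728, 0.0679, 0.10494, 0.09259, 0.09259, 0.06173, 0.12963, 0.08642, 0.0679, 0.10494, giving 1−D = 0.90428.
Difference = |0.68595 − 0.90428| = 0.21833, i.e. 0.218 to 3 decimal places.

0.218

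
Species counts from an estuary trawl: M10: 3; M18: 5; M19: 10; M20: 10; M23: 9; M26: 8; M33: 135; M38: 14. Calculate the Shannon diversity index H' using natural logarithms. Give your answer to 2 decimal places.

Total N = 3+5+10+10+9+8+135+14 = 194, so the proportions are 0.0155, 0.0258, 0.0515, 0.0515, 0.0464, 0.0412, 0.6959, 0.0722 (working shown to 4 dp, full precision carried).
Each pᵢ ln pᵢ term: 0.0155×(-4.1692)=-0.0645, 0.0258×(-3.6584)=-0.0943, 0.0515×(-2.9653)=-0.1528, 0.0515×(-2.9653)=-0.1528, 0.0464×(-3.0706)=-0.1425, 0.0412×(-3.1884)=-0.1315, 0.6959×(-0.3626)=-0.2523, 0.0722×(-2.6288)=-0.1897.
Sum = -1.1804, so H' = 1.18.

1.18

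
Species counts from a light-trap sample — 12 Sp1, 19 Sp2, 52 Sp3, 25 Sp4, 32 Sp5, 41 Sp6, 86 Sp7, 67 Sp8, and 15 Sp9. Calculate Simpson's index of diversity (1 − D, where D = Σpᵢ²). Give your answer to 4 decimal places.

0.8469

Total N = 12+19+52+25+32+41+86+67+15 = 349, so the proportions are 0.034384, 0.054441, 0.148997, 0.071633, 0.091691, 0.117479, 0.246418, 0.191977, 0.04298 (working shown to 6 dp, full precision carried).
D = 0.034384² + 0.054441² + 0.148997² + 0.071633² + 0.091691² + 0.117479² + 0.246418² + 0.191977² + 0.04298² = 0.001182 + 0.002964 + 0.022200 + 0.005131 + 0.008407 + 0.013801 + 0.060722 + 0.036855 + 0.001847 = 0.153110.
So 1 − D = 0.846890, i.e. 0.8469 to 4 decimal places.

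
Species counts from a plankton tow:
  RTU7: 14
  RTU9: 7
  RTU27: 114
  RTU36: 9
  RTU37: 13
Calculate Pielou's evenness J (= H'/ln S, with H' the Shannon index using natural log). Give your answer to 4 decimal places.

0.5945

Total N = 14+7+114+9+13 = 157, so the proportions are 0.089172, 0.044586, 0.726115, 0.057325, 0.082803 (working shown to 6 dp, full precision carried).
H' = −Σ pᵢ ln pᵢ = −((-0.215545) + (-0.138677) + (-0.232391) + (-0.163893) + (-0.206286)) = 0.956793.
With S = 5 species, ln S = 1.609438, so J = 0.956793/1.609438 = 0.594489, i.e. 0.5945 to 4 decimal places.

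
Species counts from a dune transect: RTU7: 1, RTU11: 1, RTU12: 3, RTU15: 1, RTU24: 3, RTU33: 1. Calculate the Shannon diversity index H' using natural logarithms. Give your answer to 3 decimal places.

1.643

Total N = 1+1+3+1+3+1 = 10, so the proportions are 0.1, 0.1, 0.3, 0.1, 0.3, 0.1 (working shown to 5 dp, full precision carried).
Each pᵢ ln pᵢ term: 0.1×(-2.30259)=-0.23026, 0.1×(-2.30259)=-0.23026, 0.3×(-1.20397)=-0.36119, 0.1×(-2.30259)=-0.23026, 0.3×(-1.20397)=-0.36119, 0.1×(-2.30259)=-0.23026.
Sum = -1.64342, so H' = 1.643.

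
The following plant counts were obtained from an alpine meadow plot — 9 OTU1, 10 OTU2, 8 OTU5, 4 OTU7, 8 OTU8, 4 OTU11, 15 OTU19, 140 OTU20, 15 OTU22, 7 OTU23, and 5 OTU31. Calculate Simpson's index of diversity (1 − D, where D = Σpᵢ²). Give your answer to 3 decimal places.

Total N = 9+10+8+4+8+4+15+140+15+7+5 = 225, so the proportions are 0.04, 0.04444, 0.03556, 0.01778, 0.03556, 0.01778, 0.06667, 0.62222, 0.06667, 0.03111, 0.02222 (working shown to 5 dp, full precision carried).
D = 0.04² + 0.04444² + 0.03556² + 0.01778² + 0.03556² + 0.01778² + 0.06667² + 0.62222² + 0.06667² + 0.03111² + 0.02222² = 0.00160 + 0.00198 + 0.00126 + 0.00032 + 0.00126 + 0.00032 + 0.00444 + 0.38716 + 0.00444 + 0.00097 + 0.00049 = 0.40425.
So 1 − D = 0.59575, i.e. 0.596 to 3 decimal places.

0.596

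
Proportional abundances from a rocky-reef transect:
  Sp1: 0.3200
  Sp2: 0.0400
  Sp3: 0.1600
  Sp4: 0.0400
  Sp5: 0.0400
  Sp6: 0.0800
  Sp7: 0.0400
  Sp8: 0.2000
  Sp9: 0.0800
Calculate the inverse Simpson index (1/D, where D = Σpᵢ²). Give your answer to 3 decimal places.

D = 0.32² + 0.04² + 0.16² + 0.04² + 0.04² + 0.08² + 0.04² + 0.2² + 0.08² = 0.1024000 + 0.0016000 + 0.0256000 + 0.0016000 + 0.0016000 + 0.0064000 + 0.0016000 + 0.0400000 + 0.0064000 = 0.1872000 (working shown to 7 dp, full precision carried).
So 1/D = 5.34188, i.e. 5.342 to 3 decimal places.

5.342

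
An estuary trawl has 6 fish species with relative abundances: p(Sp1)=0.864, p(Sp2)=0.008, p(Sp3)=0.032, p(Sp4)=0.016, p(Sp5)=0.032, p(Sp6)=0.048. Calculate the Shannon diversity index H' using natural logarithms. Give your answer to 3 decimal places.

0.597

Each pᵢ ln pᵢ term (working shown to 5 dp, full precision carried): 0.864×(-0.14618)=-0.12630, 0.008×(-4.82831)=-0.03863, 0.032×(-3.44202)=-0.11014, 0.016×(-4.13517)=-0.06616, 0.032×(-3.44202)=-0.11014, 0.048×(-3.03655)=-0.14575.
Sum = -0.59713, so H' = 0.597.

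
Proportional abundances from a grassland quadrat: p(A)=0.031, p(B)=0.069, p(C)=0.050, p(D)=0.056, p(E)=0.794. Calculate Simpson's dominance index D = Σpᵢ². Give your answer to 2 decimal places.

0.64

D = 0.031² + 0.069² + 0.05² + 0.056² + 0.794² = 0.0010 + 0.0048 + 0.0025 + 0.0031 + 0.6304 = 0.6418 (working shown to 4 dp, full precision carried).
To 2 decimal places, D = 0.64.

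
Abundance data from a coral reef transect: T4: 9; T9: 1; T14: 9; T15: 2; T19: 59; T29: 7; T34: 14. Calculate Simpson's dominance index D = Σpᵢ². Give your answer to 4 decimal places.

0.3816

Total N = 9+1+9+2+59+7+14 = 101, so the proportions are 0.089109, 0.009901, 0.089109, 0.019802, 0.584158, 0.069307, 0.138614 (working shown to 6 dp, full precision carried).
D = 0.089109² + 0.009901² + 0.089109² + 0.019802² + 0.584158² + 0.069307² + 0.138614² = 0.007940 + 0.000098 + 0.007940 + 0.000392 + 0.341241 + 0.004803 + 0.019214 = 0.381629.
To 4 decimal places, D = 0.3816.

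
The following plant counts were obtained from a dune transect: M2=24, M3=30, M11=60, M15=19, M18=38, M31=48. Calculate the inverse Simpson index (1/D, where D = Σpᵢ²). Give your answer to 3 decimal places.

5.222

Total N = 24+30+60+19+38+48 = 219, so the proportions are 0.109589, 0.1369863, 0.2739726, 0.086758, 0.173516, 0.2191781 (working shown to 7 dp, full precision carried).
D = 0.109589² + 0.1369863² + 0.2739726² + 0.086758² + 0.173516² + 0.2191781² = 0.0120098 + 0.0187652 + 0.0750610 + 0.0075269 + 0.0301078 + 0.0480390 = 0.1915098.
So 1/D = 5.22167, i.e. 5.222 to 3 decimal places.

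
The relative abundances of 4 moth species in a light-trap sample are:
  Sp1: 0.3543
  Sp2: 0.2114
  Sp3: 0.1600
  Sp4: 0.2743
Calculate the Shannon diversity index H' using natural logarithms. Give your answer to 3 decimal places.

1.344

Each pᵢ ln pᵢ term (working shown to 5 dp, full precision carried): 0.3543×(-1.03761)=-0.36763, 0.2114×(-1.55400)=-0.32852, 0.16×(-1.83258)=-0.29321, 0.2743×(-1.29353)=-0.35482.
Sum = -1.34417, so H' = 1.344.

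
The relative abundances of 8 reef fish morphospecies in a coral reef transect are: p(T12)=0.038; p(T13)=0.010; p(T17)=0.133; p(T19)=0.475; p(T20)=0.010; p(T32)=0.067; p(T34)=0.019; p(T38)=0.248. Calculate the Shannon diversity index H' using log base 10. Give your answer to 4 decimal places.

Each pᵢ log₁₀ pᵢ term (working shown to 6 dp, full precision carried): 0.038×(-1.420216)=-0.053968, 0.01×(-2.000000)=-0.020000, 0.133×(-0.876148)=-0.116528, 0.475×(-0.323306)=-0.153571, 0.01×(-2.000000)=-0.020000, 0.067×(-1.173925)=-0.078653, 0.019×(-1.721246)=-0.032704, 0.248×(-0.605548)=-0.150176.
Sum = -0.625599, so H' = 0.6256.

0.6256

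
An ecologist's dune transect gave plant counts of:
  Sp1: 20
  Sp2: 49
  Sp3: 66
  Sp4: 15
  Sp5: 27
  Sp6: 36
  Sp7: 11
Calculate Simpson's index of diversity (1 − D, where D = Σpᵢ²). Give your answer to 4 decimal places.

0.8101

Total N = 20+49+66+15+27+36+11 = 224, so the proportions are 0.089286, 0.21875, 0.294643, 0.066964, 0.120536, 0.160714, 0.049107 (working shown to 6 dp, full precision carried).
D = 0.089286² + 0.21875² + 0.294643² + 0.066964² + 0.120536² + 0.160714² + 0.049107² = 0.007972 + 0.047852 + 0.086814 + 0.004484 + 0.014529 + 0.025829 + 0.002412 = 0.189892.
So 1 − D = 0.810108, i.e. 0.8101 to 4 decimal places.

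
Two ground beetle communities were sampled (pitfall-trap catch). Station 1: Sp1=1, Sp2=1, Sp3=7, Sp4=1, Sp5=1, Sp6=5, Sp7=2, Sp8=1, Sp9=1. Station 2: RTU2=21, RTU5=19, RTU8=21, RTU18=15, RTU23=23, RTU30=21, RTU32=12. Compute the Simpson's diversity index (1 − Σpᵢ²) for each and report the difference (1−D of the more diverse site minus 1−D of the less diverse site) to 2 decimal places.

Station 1: N=20, proportions 0.05, 0.05, 0.35, 0.05, 0.05, 0.25, 0.1, 0.05, 0.05, giving 1−D = 0.7900 (working shown to 4 dp, full precision carried).
Station 2: N=132, proportions 0.1591, 0.1439, 0.1591, 0.1136, 0.1742, 0.1591, 0.0909, giving 1−D = 0.8518.
Difference = |0.7900 − 0.8518| = 0.0618, i.e. 0.06 to 2 decimal places.

0.06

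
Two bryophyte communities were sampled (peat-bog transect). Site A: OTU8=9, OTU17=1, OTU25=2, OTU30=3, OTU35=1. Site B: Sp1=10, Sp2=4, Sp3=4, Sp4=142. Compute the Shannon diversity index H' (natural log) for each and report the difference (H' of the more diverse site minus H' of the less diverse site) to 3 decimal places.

Site A: N=16, proportions 0.5625, 0.0625, 0.125, 0.1875, 0.0625, giving H' = 1.24402 (working shown to 5 dp, full precision carried).
Site B: N=160, proportions 0.0625, 0.025, 0.025, 0.8875, giving H' = 0.46365.
Difference = |1.24402 − 0.46365| = 0.78037, i.e. 0.780 to 3 decimal places.

0.780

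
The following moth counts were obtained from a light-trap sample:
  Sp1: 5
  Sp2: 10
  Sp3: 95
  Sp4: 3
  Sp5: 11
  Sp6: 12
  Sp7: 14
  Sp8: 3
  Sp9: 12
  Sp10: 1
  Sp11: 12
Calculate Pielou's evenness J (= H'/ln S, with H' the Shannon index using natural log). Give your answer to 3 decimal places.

0.701

Total N = 5+10+95+3+11+12+14+3+12+1+12 = 178, so the proportions are 0.02809, 0.05618, 0.53371, 0.01685, 0.0618, 0.06742, 0.07865, 0.01685, 0.06742, 0.00562, 0.06742 (working shown to 5 dp, full precision carried).
H' = −Σ pᵢ ln pᵢ = −((-0.10035) + (-0.16175) + (-0.33512) + (-0.06882) + (-0.17204) + (-0.18181) + (-0.19999) + (-0.06882) + (-0.18181) + (-0.02911) + (-0.18181)) = 1.68143.
With S = 11 species, ln S = 2.39790, so J = 1.68143/2.39790 = 0.70121, i.e. 0.701 to 3 decimal places.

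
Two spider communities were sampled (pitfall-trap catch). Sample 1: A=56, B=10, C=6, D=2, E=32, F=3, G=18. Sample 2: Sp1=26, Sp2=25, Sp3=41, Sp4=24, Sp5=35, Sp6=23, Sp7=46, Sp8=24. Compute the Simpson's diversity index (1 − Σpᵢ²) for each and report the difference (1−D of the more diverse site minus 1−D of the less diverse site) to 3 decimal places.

0.153

Sample 1: N=127, proportions 0.44094, 0.07874, 0.04724, 0.01575, 0.25197, 0.02362, 0.14173, giving 1−D = 0.71275 (working shown to 5 dp, full precision carried).
Sample 2: N=244, proportions 0.10656, 0.10246, 0.16803, 0.09836, 0.14344, 0.09426, 0.18852, 0.09836, giving 1−D = 0.86556.
Difference = |0.71275 − 0.86556| = 0.15281, i.e. 0.153 to 3 decimal places.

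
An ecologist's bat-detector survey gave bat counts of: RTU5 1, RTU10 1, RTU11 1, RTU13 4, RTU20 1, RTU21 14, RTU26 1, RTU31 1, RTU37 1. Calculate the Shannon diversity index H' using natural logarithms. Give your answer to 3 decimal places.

Total N = 1+1+1+4+1+14+1+1+1 = 25, so the proportions are 0.04, 0.04, 0.04, 0.16, 0.04, 0.56, 0.04, 0.04, 0.04 (working shown to 5 dp, full precision carried).
Each pᵢ ln pᵢ term: 0.04×(-3.21888)=-0.12876, 0.04×(-3.21888)=-0.12876, 0.04×(-3.21888)=-0.12876, 0.16×(-1.83258)=-0.29321, 0.04×(-3.21888)=-0.12876, 0.56×(-0.57982)=-0.32470, 0.04×(-3.21888)=-0.12876, 0.04×(-3.21888)=-0.12876, 0.04×(-3.21888)=-0.12876.
Sum = -1.51920, so H' = 1.519.

1.519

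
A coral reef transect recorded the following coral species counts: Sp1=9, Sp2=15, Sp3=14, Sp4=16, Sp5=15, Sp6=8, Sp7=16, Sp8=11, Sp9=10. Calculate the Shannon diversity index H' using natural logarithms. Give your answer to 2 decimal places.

2.17

Total N = 9+15+14+16+15+8+16+11+10 = 114, so the proportions are 0.0789, 0.1316, 0.1228, 0.1404, 0.1316, 0.0702, 0.1404, 0.0965, 0.0877 (working shown to 4 dp, full precision carried).
Each pᵢ ln pᵢ term: 0.0789×(-2.5390)=-0.2004, 0.1316×(-2.0281)=-0.2669, 0.1228×(-2.0971)=-0.2575, 0.1404×(-1.9636)=-0.2756, 0.1316×(-2.0281)=-0.2669, 0.0702×(-2.6568)=-0.1864, 0.1404×(-1.9636)=-0.2756, 0.0965×(-2.3383)=-0.2256, 0.0877×(-2.4336)=-0.2135.
Sum = -2.1684, so H' = 2.17.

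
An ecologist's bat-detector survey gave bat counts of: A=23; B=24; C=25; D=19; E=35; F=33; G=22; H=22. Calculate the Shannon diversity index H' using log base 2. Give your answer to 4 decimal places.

2.9703

Total N = 23+24+25+19+35+33+22+22 = 203, so the proportions are 0.1133, 0.118227, 0.123153, 0.093596, 0.172414, 0.162562, 0.108374, 0.108374 (working shown to 6 dp, full precision carried).
Each pᵢ log₂ pᵢ term: 0.1133×(-3.141774)=-0.355965, 0.118227×(-3.080373)=-0.364182, 0.123153×(-3.021480)=-0.372103, 0.093596×(-3.417408)=-0.319856, 0.172414×(-2.536053)=-0.437251, 0.162562×(-2.620942)=-0.426064, 0.108374×(-3.205904)=-0.347438, 0.108374×(-3.205904)=-0.347438.
Sum = -2.970297, so H' = 2.9703.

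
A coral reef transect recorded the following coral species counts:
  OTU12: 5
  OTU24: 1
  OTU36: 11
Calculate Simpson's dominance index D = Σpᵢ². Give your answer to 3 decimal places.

Total N = 5+1+11 = 17, so the proportions are 0.29412, 0.05882, 0.64706 (working shown to 5 dp, full precision carried).
D = 0.29412² + 0.05882² + 0.64706² = 0.08651 + 0.00346 + 0.41869 = 0.50865.
To 3 decimal places, D = 0.509.

0.509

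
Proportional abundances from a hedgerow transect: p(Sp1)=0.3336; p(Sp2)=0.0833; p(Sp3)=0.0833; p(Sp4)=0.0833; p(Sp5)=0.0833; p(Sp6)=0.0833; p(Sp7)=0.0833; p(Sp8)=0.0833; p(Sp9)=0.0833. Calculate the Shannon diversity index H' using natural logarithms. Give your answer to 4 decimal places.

2.0224

Each pᵢ ln pᵢ term (working shown to 6 dp, full precision carried): 0.3336×(-1.097813)=-0.366230, 0.0833×(-2.485307)=-0.207026, 0.0833×(-2.485307)=-0.207026, 0.0833×(-2.485307)=-0.207026, 0.0833×(-2.485307)=-0.207026, 0.0833×(-2.485307)=-0.207026, 0.0833×(-2.485307)=-0.207026, 0.0833×(-2.485307)=-0.207026, 0.0833×(-2.485307)=-0.207026.
Sum = -2.022439, so H' = 2.0224.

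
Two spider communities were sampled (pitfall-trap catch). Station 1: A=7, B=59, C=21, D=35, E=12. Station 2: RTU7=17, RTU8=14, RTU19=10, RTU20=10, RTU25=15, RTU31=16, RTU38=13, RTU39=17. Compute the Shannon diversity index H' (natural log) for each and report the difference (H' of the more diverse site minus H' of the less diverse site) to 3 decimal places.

0.688

Station 1: N=134, proportions 0.05224, 0.4403, 0.15672, 0.26119, 0.08955, giving H' = 1.37256 (working shown to 5 dp, full precision carried).
Station 2: N=112, proportions 0.15179, 0.125, 0.08929, 0.08929, 0.13393, 0.14286, 0.11607, 0.15179, giving H' = 2.06087.
Difference = |1.37256 − 2.06087| = 0.68831, i.e. 0.688 to 3 decimal places.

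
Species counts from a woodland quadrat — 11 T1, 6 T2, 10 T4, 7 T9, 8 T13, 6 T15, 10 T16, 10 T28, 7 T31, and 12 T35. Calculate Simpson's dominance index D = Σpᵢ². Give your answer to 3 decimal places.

Total N = 11+6+10+7+8+6+10+10+7+12 = 87, so the proportions are 0.12644, 0.06897, 0.11494, 0.08046, 0.09195, 0.06897, 0.11494, 0.11494, 0.08046, 0.13793 (working shown to 5 dp, full precision carried).
D = 0.12644² + 0.06897² + 0.11494² + 0.08046² + 0.09195² + 0.06897² + 0.11494² + 0.11494² + 0.08046² + 0.13793² = 0.01599 + 0.00476 + 0.01321 + 0.00647 + 0.00846 + 0.00476 + 0.01321 + 0.01321 + 0.00647 + 0.01902 = 0.10556.
To 3 decimal places, D = 0.106.

0.106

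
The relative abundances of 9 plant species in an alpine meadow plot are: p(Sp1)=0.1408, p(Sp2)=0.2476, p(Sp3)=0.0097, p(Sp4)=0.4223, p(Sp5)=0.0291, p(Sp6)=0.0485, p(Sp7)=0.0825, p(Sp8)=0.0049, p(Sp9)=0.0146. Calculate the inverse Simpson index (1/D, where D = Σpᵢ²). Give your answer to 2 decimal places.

3.71

D = 0.1408² + 0.2476² + 0.0097² + 0.4223² + 0.0291² + 0.0485² + 0.0825² + 0.0049² + 0.0146² = 0.019825 + 0.061306 + 0.000094 + 0.178337 + 0.000847 + 0.002352 + 0.006806 + 0.000024 + 0.000213 = 0.269804 (working shown to 6 dp, full precision carried).
So 1/D = 3.7064, i.e. 3.71 to 2 decimal places.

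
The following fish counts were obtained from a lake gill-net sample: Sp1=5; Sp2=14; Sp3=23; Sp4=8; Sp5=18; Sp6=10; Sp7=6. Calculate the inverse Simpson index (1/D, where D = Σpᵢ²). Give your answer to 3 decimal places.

Total N = 5+14+23+8+18+10+6 = 84, so the proportions are 0.0595238, 0.1666667, 0.2738095, 0.0952381, 0.2142857, 0.1190476, 0.0714286 (working shown to 7 dp, full precision carried).
D = 0.0595238² + 0.1666667² + 0.2738095² + 0.0952381² + 0.2142857² + 0.1190476² + 0.0714286² = 0.0035431 + 0.0277778 + 0.0749717 + 0.0090703 + 0.0459184 + 0.0141723 + 0.0051020 = 0.1805556.
So 1/D = 5.53846, i.e. 5.538 to 3 decimal places.

5.538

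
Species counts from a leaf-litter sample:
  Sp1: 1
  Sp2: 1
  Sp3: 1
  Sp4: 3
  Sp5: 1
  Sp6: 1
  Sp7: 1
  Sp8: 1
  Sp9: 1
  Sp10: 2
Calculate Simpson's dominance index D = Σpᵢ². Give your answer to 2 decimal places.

0.12

Total N = 1+1+1+3+1+1+1+1+1+2 = 13, so the proportions are 0.0769, 0.0769, 0.0769, 0.2308, 0.0769, 0.0769, 0.0769, 0.0769, 0.0769, 0.1538 (working shown to 4 dp, full precision carried).
D = 0.0769² + 0.0769² + 0.0769² + 0.2308² + 0.0769² + 0.0769² + 0.0769² + 0.0769² + 0.0769² + 0.1538² = 0.0059 + 0.0059 + 0.0059 + 0.0533 + 0.0059 + 0.0059 + 0.0059 + 0.0059 + 0.0059 + 0.0237 = 0.1243.
To 2 decimal places, D = 0.12.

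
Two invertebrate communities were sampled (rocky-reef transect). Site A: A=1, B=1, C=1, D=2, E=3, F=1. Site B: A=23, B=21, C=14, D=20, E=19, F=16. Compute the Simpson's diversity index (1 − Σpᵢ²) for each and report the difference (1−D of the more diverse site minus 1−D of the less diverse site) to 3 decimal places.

0.039

Site A: N=9, proportions 0.11111, 0.11111, 0.11111, 0.22222, 0.33333, 0.11111, giving 1−D = 0.79012 (working shown to 5 dp, full precision carried).
Site B: N=113, proportions 0.20354, 0.18584, 0.12389, 0.17699, 0.16814, 0.14159, giving 1−D = 0.82904.
Difference = |0.79012 − 0.82904| = 0.03892, i.e. 0.039 to 3 decimal places.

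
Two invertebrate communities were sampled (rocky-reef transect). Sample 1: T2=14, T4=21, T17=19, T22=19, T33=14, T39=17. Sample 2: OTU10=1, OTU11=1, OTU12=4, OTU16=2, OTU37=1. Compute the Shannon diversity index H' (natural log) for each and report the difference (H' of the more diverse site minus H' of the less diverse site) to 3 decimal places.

Sample 1: N=104, proportions 0.13462, 0.20192, 0.18269, 0.18269, 0.13462, 0.16346, giving H' = 1.78014 (working shown to 5 dp, full precision carried).
Sample 2: N=9, proportions 0.11111, 0.11111, 0.44444, 0.22222, 0.11111, giving H' = 1.42706.
Difference = |1.78014 − 1.42706| = 0.35308, i.e. 0.353 to 3 decimal places.

0.353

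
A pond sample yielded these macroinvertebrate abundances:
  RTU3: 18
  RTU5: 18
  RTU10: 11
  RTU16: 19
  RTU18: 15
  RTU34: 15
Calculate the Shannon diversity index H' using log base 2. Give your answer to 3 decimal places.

2.563

Total N = 18+18+11+19+15+15 = 96, so the proportions are 0.1875, 0.1875, 0.11458, 0.19792, 0.15625, 0.15625 (working shown to 5 dp, full precision carried).
Each pᵢ log₂ pᵢ term: 0.1875×(-2.41504)=-0.45282, 0.1875×(-2.41504)=-0.45282, 0.11458×(-3.12553)=-0.35813, 0.19792×(-2.33703)=-0.46254, 0.15625×(-2.67807)=-0.41845, 0.15625×(-2.67807)=-0.41845.
Sum = -2.56321, so H' = 2.563.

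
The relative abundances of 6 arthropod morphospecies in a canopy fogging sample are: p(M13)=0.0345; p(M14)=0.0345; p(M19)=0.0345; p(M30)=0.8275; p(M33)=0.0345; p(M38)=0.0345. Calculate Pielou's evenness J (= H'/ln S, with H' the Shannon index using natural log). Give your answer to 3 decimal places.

H' = −Σ pᵢ ln pᵢ = −((-0.11615) + (-0.11615) + (-0.11615) + (-0.15668) + (-0.11615) + (-0.11615)) = 0.73746 (working shown to 5 dp, full precision carried).
With S = 6 species, ln S = 1.79176, so J = 0.73746/1.79176 = 0.41158, i.e. 0.412 to 3 decimal places.

0.412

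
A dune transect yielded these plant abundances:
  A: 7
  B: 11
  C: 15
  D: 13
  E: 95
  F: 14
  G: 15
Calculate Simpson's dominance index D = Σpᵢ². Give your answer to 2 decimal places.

0.35

Total N = 7+11+15+13+95+14+15 = 170, so the proportions are 0.0412, 0.0647, 0.0882, 0.0765, 0.5588, 0.0824, 0.0882 (working shown to 4 dp, full precision carried).
D = 0.0412² + 0.0647² + 0.0882² + 0.0765² + 0.5588² + 0.0824² + 0.0882² = 0.0017 + 0.0042 + 0.0078 + 0.0058 + 0.3123 + 0.0068 + 0.0078 = 0.3464.
To 2 decimal places, D = 0.35.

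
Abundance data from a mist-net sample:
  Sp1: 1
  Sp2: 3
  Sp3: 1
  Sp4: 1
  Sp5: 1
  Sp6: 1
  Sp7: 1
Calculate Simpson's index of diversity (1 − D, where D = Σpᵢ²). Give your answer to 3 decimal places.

Total N = 1+3+1+1+1+1+1 = 9, so the proportions are 0.11111, 0.33333, 0.11111, 0.11111, 0.11111, 0.11111, 0.11111 (working shown to 5 dp, full precision carried).
D = 0.11111² + 0.33333² + 0.11111² + 0.11111² + 0.11111² + 0.11111² + 0.11111² = 0.01235 + 0.11111 + 0.01235 + 0.01235 + 0.01235 + 0.01235 + 0.01235 = 0.18519.
So 1 − D = 0.81481, i.e. 0.815 to 3 decimal places.

0.815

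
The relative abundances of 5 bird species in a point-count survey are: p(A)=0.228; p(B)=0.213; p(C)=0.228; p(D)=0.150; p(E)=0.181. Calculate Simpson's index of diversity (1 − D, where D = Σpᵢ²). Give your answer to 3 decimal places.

0.795

D = 0.228² + 0.213² + 0.228² + 0.15² + 0.181² = 0.05198 + 0.04537 + 0.05198 + 0.02250 + 0.03276 = 0.20460 (working shown to 5 dp, full precision carried).
So 1 − D = 0.79540, i.e. 0.795 to 3 decimal places.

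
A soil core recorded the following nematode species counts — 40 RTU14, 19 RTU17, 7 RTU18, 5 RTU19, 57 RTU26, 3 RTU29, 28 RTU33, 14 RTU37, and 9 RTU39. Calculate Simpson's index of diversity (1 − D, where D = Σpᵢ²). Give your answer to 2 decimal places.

Total N = 40+19+7+5+57+3+28+14+9 = 182, so the proportions are 0.2198, 0.1044, 0.0385, 0.0275, 0.3132, 0.0165, 0.1538, 0.0769, 0.0495 (working shown to 4 dp, full precision carried).
D = 0.2198² + 0.1044² + 0.0385² + 0.0275² + 0.3132² + 0.0165² + 0.1538² + 0.0769² + 0.0495² = 0.0483 + 0.0109 + 0.0015 + 0.0008 + 0.0981 + 0.0003 + 0.0237 + 0.0059 + 0.0024 = 0.1918.
So 1 − D = 0.8082, i.e. 0.81 to 2 decimal places.

0.81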